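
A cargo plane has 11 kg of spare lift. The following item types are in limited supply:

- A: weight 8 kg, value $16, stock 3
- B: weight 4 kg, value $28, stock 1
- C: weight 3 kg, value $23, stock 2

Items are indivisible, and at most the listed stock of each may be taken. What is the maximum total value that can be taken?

$74

Best selections within weight 11 and stock limits:
- 1×B + 2×C: weight 10, value 74
- 1×B + 1×C: weight 7, value 51
Best: $74.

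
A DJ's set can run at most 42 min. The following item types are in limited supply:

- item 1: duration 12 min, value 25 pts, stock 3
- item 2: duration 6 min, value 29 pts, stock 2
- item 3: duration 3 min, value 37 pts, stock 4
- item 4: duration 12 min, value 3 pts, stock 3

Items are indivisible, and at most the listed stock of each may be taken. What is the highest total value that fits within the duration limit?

Best selections within duration 42 and stock limits:
- 1×item 1 + 2×item 2 + 4×item 3: duration 36, value 231
- 2×item 1 + 1×item 2 + 4×item 3: duration 42, value 227
- 2×item 2 + 4×item 3 + 1×item 4: duration 36, value 209
Best: 231 pts.

231 pts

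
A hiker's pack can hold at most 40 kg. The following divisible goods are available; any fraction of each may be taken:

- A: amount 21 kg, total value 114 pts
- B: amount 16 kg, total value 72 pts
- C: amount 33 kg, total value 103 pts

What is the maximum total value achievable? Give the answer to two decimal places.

195.36

Take in order of value per unit:
- A (114/21 per unit): all 21 → value 114, running total 114.00
- B (72/16 per unit): all 16 → value 72, running total 186.00
- C (103/33 per unit): 3 of 33 → value 3×103/33 = 9.3636, running total 195.36
Total 195.36.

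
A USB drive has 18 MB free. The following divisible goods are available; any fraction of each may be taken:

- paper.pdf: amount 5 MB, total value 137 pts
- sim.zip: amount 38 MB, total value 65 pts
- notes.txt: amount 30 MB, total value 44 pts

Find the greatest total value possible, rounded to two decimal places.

159.24

Take in order of value per unit:
- paper.pdf (137/5 per unit): all 5 → value 137, running total 137.00
- sim.zip (65/38 per unit): 13 of 38 → value 13×65/38 = 22.2368, running total 159.24
Total 159.24.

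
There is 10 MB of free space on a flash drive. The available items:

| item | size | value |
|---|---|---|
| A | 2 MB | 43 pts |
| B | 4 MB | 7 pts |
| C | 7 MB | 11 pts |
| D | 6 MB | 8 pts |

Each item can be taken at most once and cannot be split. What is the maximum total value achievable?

Check high-value combinations within 10 MB:
- A+C: size 2+7=9, value 43+11=54
- A+D: size 2+6=8, value 43+8=51
- A+B: size 2+4=6, value 43+7=50
- A: size 2, value 43
Best: 54 pts.

54 pts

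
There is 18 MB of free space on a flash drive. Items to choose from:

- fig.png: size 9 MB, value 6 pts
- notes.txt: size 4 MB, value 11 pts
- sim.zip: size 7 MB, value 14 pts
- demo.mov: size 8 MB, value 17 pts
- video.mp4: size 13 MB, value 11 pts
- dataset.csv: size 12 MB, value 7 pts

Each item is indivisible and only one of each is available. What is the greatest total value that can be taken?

Check high-value combinations within 18 MB:
- sim.zip+demo.mov: size 7+8=15, value 14+17=31
- notes.txt+demo.mov: size 4+8=12, value 11+17=28
- notes.txt+sim.zip: size 4+7=11, value 11+14=25
Best: 31 pts.

31 pts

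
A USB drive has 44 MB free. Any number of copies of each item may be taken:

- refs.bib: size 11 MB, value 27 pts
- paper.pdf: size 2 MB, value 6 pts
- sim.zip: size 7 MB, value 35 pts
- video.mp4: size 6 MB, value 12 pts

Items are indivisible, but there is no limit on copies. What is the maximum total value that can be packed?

216 pts

Best value-per-unit is sim.zip at 35/7; filling with it alone gives 6×35 = 210.
Optimal mix: 1×paper.pdf + 6×sim.zip → size 44, value 216.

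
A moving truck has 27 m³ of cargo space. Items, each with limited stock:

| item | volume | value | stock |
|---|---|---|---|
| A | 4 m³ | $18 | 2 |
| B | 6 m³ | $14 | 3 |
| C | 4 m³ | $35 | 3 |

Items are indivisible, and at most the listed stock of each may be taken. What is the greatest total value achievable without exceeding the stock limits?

$155

Top feasible selections:
- 2×A + 1×B + 3×C: volume 26, value 155
- 2×A + 3×C: volume 20, value 141
Best: $155.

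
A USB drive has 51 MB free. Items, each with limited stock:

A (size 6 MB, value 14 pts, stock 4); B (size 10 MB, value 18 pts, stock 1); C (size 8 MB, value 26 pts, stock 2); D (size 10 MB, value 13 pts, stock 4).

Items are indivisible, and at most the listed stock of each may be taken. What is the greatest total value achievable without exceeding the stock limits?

126 pts

Top feasible selections:
- 4×A + 1×B + 2×C: size 50, value 126
- 4×A + 2×C + 1×D: size 50, value 121
- 3×A + 1×B + 2×C: size 44, value 112
Best: 126 pts.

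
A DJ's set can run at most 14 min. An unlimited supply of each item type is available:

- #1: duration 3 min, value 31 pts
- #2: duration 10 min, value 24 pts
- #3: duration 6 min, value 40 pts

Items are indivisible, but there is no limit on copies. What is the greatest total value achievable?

124 pts

Best value-per-unit is #1 at 31/3, and filling with it alone uses duration 4×3=12. No mix of the others beats 4×31 = 124.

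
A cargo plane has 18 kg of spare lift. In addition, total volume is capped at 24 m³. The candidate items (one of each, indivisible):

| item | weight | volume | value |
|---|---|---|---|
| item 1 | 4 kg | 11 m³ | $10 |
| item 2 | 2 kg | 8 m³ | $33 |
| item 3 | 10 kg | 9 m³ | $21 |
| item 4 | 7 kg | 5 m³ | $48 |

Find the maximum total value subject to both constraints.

Feasible sets respecting both limits:
- item 1+item 2+item 4: weight 13, volume 24, value 91
- item 2+item 4: weight 9, volume 13, value 81
- item 3+item 4: weight 17, volume 14, value 69
- item 1+item 4: weight 11, volume 16, value 58
Best: $91.

$91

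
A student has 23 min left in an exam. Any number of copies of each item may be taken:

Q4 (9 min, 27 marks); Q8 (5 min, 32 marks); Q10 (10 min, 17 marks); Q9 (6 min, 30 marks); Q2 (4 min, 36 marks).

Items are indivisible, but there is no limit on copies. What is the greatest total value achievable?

180 marks

Best value-per-unit is Q2 at 36/4, and filling with it alone uses time 5×4=20. No mix of the others beats 5×36 = 180.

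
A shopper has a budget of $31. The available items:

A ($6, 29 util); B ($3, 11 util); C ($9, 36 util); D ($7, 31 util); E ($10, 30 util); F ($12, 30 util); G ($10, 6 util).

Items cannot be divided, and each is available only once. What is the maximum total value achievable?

108 util

Check high-value combinations within $31:
- B+C+D+E: cost 3+9+7+10=29, value 11+36+31+30=108
- B+C+D+F: cost 3+9+7+12=31, value 11+36+31+30=108
- A+B+C+D: cost 6+3+9+7=25, value 29+11+36+31=107
- A+B+C+E: cost 6+3+9+10=28, value 29+11+36+30=106
- A+B+C+F: cost 6+3+9+12=30, value 29+11+36+30=106
Best: 108 util.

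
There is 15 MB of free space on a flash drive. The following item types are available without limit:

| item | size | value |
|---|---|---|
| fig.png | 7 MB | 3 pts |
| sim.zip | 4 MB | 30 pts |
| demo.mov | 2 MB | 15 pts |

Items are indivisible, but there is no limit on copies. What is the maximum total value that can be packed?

105 pts

Best value-per-unit is sim.zip at 30/4; filling with it alone gives 3×30 = 90.
Optimal mix: 3×sim.zip + 1×demo.mov → size 14, value 105.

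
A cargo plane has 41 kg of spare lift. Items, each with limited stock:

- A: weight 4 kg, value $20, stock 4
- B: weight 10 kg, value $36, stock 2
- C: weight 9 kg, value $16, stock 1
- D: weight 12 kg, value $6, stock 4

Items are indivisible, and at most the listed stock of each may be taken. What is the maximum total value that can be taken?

Top feasible selections:
- 4×A + 2×B: weight 36, value 152
- 3×A + 2×B + 1×C: weight 41, value 148
Best: $152.

$152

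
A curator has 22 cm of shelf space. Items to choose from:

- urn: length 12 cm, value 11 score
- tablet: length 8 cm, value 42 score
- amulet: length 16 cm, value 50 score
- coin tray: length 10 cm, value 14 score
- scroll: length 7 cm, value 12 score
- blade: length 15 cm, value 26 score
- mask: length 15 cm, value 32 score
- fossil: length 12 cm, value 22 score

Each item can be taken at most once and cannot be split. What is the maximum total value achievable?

64 score

Check high-value combinations within 22 cm:
- tablet+fossil: length 8+12=20, value 42+22=64
- tablet+coin tray: length 8+10=18, value 42+14=56
- tablet+scroll: length 8+7=15, value 42+12=54
- urn+tablet: length 12+8=20, value 11+42=53
- amulet: length 16, value 50
Best: 64 score.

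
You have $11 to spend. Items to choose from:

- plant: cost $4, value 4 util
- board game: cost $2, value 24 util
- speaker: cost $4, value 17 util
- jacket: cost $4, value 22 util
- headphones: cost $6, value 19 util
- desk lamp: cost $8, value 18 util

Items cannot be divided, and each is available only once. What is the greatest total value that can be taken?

This is a 0/1 knapsack; check combinations near the capacity.
- board game+speaker+jacket: cost 2+4+4=10, value 24+17+22=63
- plant+board game+jacket: cost 4+2+4=10, value 4+24+22=50
- board game+jacket: cost 2+4=6, value 24+22=46
- plant+board game+speaker: cost 4+2+4=10, value 4+24+17=45
Best: 63 util.

63 util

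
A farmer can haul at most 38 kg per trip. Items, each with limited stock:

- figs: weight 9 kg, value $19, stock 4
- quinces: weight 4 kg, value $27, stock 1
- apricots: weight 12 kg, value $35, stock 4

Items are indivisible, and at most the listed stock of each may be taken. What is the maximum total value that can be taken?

$116

Best selections within weight 38 and stock limits:
- 1×figs + 1×quinces + 2×apricots: weight 37, value 116
- 3×apricots: weight 36, value 105
- 2×figs + 1×quinces + 1×apricots: weight 34, value 100
Best: $116.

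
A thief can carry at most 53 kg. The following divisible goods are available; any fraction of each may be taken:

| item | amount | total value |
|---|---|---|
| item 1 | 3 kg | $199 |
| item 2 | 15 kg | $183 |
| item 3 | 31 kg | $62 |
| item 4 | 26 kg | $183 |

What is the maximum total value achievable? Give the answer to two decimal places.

Take in order of value per unit:
- item 1 (199/3 per unit): all 3 → value 199, running total 199.00
- item 2 (183/15 per unit): all 15 → value 183, running total 382.00
- item 4 (183/26 per unit): all 26 → value 183, running total 565.00
- item 3 (62/31 per unit): 9 of 31 → value 9×62/31 = 18.0000, running total 583.00
Total 583.00.

583.00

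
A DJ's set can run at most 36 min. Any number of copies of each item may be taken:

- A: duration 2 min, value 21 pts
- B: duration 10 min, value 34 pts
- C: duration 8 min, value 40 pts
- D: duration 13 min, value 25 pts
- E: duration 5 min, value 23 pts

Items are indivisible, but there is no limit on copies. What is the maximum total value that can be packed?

378 pts

Best value-per-unit is A at 21/2, and filling with it alone uses duration 18×2=36. No mix of the others beats 18×21 = 378.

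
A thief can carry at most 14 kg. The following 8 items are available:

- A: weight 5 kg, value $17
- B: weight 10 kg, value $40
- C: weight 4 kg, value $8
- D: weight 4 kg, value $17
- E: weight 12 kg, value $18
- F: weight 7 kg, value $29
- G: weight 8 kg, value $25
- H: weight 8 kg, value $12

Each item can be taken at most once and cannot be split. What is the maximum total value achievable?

Check high-value combinations within 14 kg:
- B+D: weight 10+4=14, value 40+17=57
- B+C: weight 10+4=14, value 40+8=48
- D+F: weight 4+7=11, value 17+29=46
Best: $57.

$57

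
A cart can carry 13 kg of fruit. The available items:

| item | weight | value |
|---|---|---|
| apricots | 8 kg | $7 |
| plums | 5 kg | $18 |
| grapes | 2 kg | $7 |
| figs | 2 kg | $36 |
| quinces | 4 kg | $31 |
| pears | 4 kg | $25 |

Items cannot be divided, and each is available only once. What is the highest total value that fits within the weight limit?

$99

Check high-value combinations within 13 kg:
- grapes+figs+quinces+pears: weight 2+2+4+4=12, value 7+36+31+25=99
- figs+quinces+pears: weight 2+4+4=10, value 36+31+25=92
- plums+grapes+figs+quinces: weight 5+2+2+4=13, value 18+7+36+31=92
- plums+grapes+figs+pears: weight 5+2+2+4=13, value 18+7+36+25=86
Best: $99.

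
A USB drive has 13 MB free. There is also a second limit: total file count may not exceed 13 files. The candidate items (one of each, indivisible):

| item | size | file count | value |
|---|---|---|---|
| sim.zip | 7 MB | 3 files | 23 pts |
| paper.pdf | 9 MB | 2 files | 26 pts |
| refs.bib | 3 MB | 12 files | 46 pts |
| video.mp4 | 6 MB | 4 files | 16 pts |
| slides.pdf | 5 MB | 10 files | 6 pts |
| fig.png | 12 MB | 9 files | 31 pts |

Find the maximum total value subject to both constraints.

46 pts

Feasible sets respecting both limits:
- refs.bib: size 3, file count 12, value 46
- sim.zip+video.mp4: size 13, file count 7, value 39
- fig.png: size 12, file count 9, value 31
Best: 46 pts.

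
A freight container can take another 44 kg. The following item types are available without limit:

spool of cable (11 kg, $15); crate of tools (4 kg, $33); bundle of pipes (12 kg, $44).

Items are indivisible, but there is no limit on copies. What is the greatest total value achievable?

$363

Best value-per-unit is crate of tools at 33/4, and filling with it alone uses weight 11×4=44. No mix of the others beats 11×33 = 363.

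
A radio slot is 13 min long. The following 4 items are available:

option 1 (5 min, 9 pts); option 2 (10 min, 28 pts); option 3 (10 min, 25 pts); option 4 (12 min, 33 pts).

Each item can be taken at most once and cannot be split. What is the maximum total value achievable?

Check high-value combinations within 13 min:
- option 4: duration 12, value 33
- option 2: duration 10, value 28
- option 3: duration 10, value 25
- option 1: duration 5, value 9
Best: 33 pts.

33 pts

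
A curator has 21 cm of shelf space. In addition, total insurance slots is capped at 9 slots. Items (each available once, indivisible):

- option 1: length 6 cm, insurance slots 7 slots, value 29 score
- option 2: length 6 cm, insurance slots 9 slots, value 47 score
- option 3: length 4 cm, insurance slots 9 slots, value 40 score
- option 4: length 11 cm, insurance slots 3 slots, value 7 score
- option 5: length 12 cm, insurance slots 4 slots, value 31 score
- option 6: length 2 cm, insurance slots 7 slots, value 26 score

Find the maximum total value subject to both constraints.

Feasible sets respecting both limits:
- option 2: length 6, insurance slots 9, value 47
- option 3: length 4, insurance slots 9, value 40
- option 5: length 12, insurance slots 4, value 31
Best: 47 score.

47 score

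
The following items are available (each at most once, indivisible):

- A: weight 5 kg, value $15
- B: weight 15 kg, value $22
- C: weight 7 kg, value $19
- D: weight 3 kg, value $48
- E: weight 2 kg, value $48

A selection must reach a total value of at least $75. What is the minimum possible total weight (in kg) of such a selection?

Subsets with value ≥ 75, sorted by total weight:
- D+E: weight 5, value 96
- A+D+E: weight 10, value 111
- C+D+E: weight 12, value 115
- A+C+E: weight 14, value 82
Minimum weight: 5 kg.

5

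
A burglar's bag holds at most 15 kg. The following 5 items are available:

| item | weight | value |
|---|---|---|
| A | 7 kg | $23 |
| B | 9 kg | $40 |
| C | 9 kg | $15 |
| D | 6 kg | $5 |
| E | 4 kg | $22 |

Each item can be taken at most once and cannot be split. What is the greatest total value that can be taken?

$62

Check high-value combinations within 15 kg:
- B+E: weight 9+4=13, value 40+22=62
- A+E: weight 7+4=11, value 23+22=45
- B+D: weight 9+6=15, value 40+5=45
- B: weight 9, value 40
- C+E: weight 9+4=13, value 15+22=37
Best: $62.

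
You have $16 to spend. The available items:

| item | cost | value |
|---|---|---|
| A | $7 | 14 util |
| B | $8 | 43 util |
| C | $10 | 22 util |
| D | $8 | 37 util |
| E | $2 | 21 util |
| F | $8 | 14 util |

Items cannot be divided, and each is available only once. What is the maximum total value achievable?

Check high-value combinations within $16:
- B+D: cost 8+8=16, value 43+37=80
- B+E: cost 8+2=10, value 43+21=64
- D+E: cost 8+2=10, value 37+21=58
- A+B: cost 7+8=15, value 14+43=57
Best: 80 util.

80 util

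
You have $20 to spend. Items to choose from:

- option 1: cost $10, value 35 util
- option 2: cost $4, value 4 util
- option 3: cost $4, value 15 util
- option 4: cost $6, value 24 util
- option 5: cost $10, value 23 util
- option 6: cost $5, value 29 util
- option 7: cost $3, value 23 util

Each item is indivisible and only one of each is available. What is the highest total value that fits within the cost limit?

Check high-value combinations within $20:
- option 3+option 4+option 6+option 7: cost 4+6+5+3=18, value 15+24+29+23=91
- option 1+option 6+option 7: cost 10+5+3=18, value 35+29+23=87
- option 1+option 4+option 7: cost 10+6+3=19, value 35+24+23=82
- option 2+option 4+option 6+option 7: cost 4+6+5+3=18, value 4+24+29+23=80
- option 1+option 3+option 6: cost 10+4+5=19, value 35+15+29=79
Best: 91 util.

91 util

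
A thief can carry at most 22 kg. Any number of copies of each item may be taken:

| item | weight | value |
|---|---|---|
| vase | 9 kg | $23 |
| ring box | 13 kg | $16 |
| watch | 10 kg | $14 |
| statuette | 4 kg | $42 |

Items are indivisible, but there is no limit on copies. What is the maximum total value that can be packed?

Best value-per-unit is statuette at 42/4, and filling with it alone uses weight 5×4=20. No mix of the others beats 5×42 = 210.

$210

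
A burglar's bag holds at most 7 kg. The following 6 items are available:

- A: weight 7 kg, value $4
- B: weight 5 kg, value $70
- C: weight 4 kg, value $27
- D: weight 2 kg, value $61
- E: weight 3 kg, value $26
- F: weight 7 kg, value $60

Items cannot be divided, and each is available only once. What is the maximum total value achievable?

$131

Check high-value combinations within 7 kg:
- B+D: weight 5+2=7, value 70+61=131
- C+D: weight 4+2=6, value 27+61=88
- D+E: weight 2+3=5, value 61+26=87
- B: weight 5, value 70
Best: $131.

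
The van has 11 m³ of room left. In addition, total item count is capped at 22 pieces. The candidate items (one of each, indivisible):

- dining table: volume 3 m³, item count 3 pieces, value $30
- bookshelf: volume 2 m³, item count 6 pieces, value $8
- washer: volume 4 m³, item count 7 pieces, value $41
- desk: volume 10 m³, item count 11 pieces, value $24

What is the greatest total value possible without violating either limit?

Feasible sets respecting both limits:
- dining table+bookshelf+washer: volume 9, item count 16, value 79
- dining table+washer: volume 7, item count 10, value 71
- bookshelf+washer: volume 6, item count 13, value 49
- washer: volume 4, item count 7, value 41
Best: $79.

$79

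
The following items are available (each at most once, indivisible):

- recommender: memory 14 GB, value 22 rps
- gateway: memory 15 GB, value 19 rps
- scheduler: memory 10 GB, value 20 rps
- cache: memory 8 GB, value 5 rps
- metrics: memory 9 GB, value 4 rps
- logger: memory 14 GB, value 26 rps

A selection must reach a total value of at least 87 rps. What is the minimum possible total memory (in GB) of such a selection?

53

Subsets with value ≥ 87, sorted by total memory:
- recommender+gateway+scheduler+logger: memory 53, value 87
- recommender+gateway+scheduler+cache+logger: memory 61, value 92
- recommender+gateway+scheduler+metrics+logger: memory 62, value 91
Minimum memory: 53 GB.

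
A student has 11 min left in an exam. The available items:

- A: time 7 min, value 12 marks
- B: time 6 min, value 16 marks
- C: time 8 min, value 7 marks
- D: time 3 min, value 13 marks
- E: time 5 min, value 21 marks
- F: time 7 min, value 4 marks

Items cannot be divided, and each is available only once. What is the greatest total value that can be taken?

Check high-value combinations within 11 min:
- B+E: time 6+5=11, value 16+21=37
- D+E: time 3+5=8, value 13+21=34
- B+D: time 6+3=9, value 16+13=29
Best: 37 marks.

37 marks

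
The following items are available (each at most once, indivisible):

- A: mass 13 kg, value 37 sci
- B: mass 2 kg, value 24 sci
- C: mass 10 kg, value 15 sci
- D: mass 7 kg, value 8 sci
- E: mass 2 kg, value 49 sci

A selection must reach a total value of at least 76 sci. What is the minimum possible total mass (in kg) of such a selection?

Subsets with value ≥ 76, sorted by total mass:
- B+D+E: mass 11, value 81
- B+C+E: mass 14, value 88
- A+E: mass 15, value 86
Minimum mass: 11 kg.

11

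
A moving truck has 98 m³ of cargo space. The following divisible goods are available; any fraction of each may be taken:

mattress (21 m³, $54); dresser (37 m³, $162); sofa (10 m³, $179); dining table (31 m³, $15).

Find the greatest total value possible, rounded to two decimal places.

Take in order of value per unit:
- sofa (179/10 per unit): all 10 → value 179, running total 179.00
- dresser (162/37 per unit): all 37 → value 162, running total 341.00
- mattress (54/21 per unit): all 21 → value 54, running total 395.00
- dining table (15/31 per unit): 30 of 31 → value 30×15/31 = 14.5161, running total 409.52
Total 409.52.

409.52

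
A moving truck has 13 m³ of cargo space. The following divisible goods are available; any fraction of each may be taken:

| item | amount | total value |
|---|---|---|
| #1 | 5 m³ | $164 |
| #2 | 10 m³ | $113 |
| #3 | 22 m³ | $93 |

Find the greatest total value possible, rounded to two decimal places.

Take in order of value per unit:
- #1 (164/5 per unit): all 5 → value 164, running total 164.00
- #2 (113/10 per unit): 8 of 10 → value 8×113/10 = 90.4000, running total 254.40
Total 254.40.

254.40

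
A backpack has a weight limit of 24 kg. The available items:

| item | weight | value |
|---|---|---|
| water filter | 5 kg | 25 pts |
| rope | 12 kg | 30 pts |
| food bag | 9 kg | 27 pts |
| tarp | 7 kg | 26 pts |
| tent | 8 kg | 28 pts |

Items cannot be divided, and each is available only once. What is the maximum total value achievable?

81 pts

This is a 0/1 knapsack; check combinations near the capacity.
- water filter+rope+tarp: weight 5+12+7=24, value 25+30+26=81
- food bag+tarp+tent: weight 9+7+8=24, value 27+26+28=81
- water filter+food bag+tent: weight 5+9+8=22, value 25+27+28=80
- water filter+tarp+tent: weight 5+7+8=20, value 25+26+28=79
Best: 81 pts.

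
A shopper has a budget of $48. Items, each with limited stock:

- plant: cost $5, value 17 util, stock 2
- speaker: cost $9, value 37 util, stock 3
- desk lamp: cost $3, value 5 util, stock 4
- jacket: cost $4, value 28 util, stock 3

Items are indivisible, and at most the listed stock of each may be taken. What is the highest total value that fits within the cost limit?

Top feasible selections:
- 1×plant + 3×speaker + 1×desk lamp + 3×jacket: cost 47, value 217
- 1×plant + 3×speaker + 3×jacket: cost 44, value 212
- 3×speaker + 3×desk lamp + 3×jacket: cost 48, value 210
- 2×plant + 3×speaker + 1×desk lamp + 2×jacket: cost 48, value 206
Best: 217 util.

217 util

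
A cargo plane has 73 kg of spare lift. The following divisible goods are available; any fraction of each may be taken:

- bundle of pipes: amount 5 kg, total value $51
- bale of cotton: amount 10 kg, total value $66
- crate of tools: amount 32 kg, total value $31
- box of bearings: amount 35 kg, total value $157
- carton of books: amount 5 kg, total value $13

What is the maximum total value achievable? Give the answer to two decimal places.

304.44

Take in order of value per unit:
- bundle of pipes (51/5 per unit): all 5 → value 51, running total 51.00
- bale of cotton (66/10 per unit): all 10 → value 66, running total 117.00
- box of bearings (157/35 per unit): all 35 → value 157, running total 274.00
- carton of books (13/5 per unit): all 5 → value 13, running total 287.00
- crate of tools (31/32 per unit): 18 of 32 → value 18×31/32 = 17.4375, running total 304.44
Total 304.44.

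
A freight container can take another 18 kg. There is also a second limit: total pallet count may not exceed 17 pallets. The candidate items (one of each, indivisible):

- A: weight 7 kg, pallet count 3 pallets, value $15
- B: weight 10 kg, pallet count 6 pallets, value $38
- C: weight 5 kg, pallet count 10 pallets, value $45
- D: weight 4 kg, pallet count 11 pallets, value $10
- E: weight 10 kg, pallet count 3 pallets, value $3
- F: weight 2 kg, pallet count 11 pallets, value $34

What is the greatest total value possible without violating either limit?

Feasible sets respecting both limits:
- B+C: weight 15, pallet count 16, value 83
- B+F: weight 12, pallet count 17, value 72
- A+C: weight 12, pallet count 13, value 60
Best: $83.

$83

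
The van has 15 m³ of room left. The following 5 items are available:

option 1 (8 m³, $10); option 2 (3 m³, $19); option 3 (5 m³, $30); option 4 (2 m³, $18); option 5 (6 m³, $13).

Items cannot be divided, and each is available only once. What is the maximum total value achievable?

$67

This is a 0/1 knapsack; check combinations near the capacity.
- option 2+option 3+option 4: volume 3+5+2=10, value 19+30+18=67
- option 2+option 3+option 5: volume 3+5+6=14, value 19+30+13=62
- option 3+option 4+option 5: volume 5+2+6=13, value 30+18+13=61
- option 1+option 3+option 4: volume 8+5+2=15, value 10+30+18=58
Best: $67.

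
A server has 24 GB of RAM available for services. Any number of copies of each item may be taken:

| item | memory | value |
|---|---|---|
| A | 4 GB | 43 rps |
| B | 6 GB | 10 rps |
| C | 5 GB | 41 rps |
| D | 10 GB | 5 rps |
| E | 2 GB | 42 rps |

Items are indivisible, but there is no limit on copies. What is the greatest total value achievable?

504 rps

Best value-per-unit is E at 42/2, and filling with it alone uses memory 12×2=24. No mix of the others beats 12×42 = 504.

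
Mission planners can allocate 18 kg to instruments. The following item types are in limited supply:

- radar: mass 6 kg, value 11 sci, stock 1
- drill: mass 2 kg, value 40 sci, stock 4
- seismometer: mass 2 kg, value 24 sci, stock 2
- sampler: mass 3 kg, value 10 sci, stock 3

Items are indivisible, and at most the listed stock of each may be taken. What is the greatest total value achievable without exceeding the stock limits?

Best selections within mass 18 and stock limits:
- 4×drill + 2×seismometer + 2×sampler: mass 18, value 228
- 1×radar + 4×drill + 2×seismometer: mass 18, value 219
Best: 228 sci.

228 sci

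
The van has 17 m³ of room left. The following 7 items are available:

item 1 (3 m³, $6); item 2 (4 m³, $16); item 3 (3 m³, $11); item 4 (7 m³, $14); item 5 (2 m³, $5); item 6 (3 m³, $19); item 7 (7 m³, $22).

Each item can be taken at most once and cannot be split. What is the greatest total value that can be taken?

$68

Check high-value combinations within 17 m³:
- item 2+item 3+item 6+item 7: volume 4+3+3+7=17, value 16+11+19+22=68
- item 1+item 2+item 6+item 7: volume 3+4+3+7=17, value 6+16+19+22=63
- item 2+item 5+item 6+item 7: volume 4+2+3+7=16, value 16+5+19+22=62
- item 2+item 3+item 4+item 6: volume 4+3+7+3=17, value 16+11+14+19=60
- item 1+item 3+item 6+item 7: volume 3+3+3+7=16, value 6+11+19+22=58
Best: $68.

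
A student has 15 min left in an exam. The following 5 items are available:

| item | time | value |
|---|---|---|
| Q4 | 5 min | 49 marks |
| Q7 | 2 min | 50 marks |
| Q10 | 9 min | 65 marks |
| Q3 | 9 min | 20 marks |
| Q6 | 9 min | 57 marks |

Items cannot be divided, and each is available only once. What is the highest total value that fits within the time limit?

Check high-value combinations within 15 min:
- Q7+Q10: time 2+9=11, value 50+65=115
- Q4+Q10: time 5+9=14, value 49+65=114
- Q7+Q6: time 2+9=11, value 50+57=107
Best: 115 marks.

115 marks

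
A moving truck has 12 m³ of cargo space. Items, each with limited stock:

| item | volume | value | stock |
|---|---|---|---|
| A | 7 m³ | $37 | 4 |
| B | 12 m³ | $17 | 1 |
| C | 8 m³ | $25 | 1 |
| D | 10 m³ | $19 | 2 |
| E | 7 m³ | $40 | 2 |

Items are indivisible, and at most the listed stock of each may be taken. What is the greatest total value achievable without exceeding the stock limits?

$40

Top feasible selections:
- 1×E: volume 7, value 40
- 1×A: volume 7, value 37
- 1×C: volume 8, value 25
- 1×D: volume 10, value 19
Best: $40.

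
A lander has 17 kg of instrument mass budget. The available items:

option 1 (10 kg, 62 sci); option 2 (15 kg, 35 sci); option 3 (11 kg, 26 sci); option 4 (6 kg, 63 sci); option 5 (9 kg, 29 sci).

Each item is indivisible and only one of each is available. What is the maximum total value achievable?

Check high-value combinations within 17 kg:
- option 1+option 4: mass 10+6=16, value 62+63=125
- option 4+option 5: mass 6+9=15, value 63+29=92
- option 3+option 4: mass 11+6=17, value 26+63=89
Best: 125 sci.

125 sci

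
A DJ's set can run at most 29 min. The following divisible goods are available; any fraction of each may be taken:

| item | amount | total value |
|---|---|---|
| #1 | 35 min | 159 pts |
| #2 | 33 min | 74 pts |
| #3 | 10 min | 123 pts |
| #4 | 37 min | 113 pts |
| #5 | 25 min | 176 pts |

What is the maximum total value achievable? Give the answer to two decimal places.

256.76

Take in order of value per unit:
- #3 (123/10 per unit): all 10 → value 123, running total 123.00
- #5 (176/25 per unit): 19 of 25 → value 19×176/25 = 133.7600, running total 256.76
Total 256.76.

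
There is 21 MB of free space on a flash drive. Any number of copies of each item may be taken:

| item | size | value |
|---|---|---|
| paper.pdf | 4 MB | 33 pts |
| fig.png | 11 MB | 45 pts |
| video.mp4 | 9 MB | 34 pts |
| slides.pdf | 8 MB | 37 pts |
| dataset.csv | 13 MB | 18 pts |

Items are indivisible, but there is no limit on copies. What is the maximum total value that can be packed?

Best value-per-unit is paper.pdf at 33/4, and filling with it alone uses size 5×4=20. No mix of the others beats 5×33 = 165.

165 pts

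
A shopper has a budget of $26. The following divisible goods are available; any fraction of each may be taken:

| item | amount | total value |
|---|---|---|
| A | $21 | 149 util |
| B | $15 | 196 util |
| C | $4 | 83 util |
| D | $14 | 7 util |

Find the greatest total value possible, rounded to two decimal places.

Take in order of value per unit:
- C (83/4 per unit): all 4 → value 83, running total 83.00
- B (196/15 per unit): all 15 → value 196, running total 279.00
- A (149/21 per unit): 7 of 21 → value 7×149/21 = 49.6667, running total 328.67
Total 328.67.

328.67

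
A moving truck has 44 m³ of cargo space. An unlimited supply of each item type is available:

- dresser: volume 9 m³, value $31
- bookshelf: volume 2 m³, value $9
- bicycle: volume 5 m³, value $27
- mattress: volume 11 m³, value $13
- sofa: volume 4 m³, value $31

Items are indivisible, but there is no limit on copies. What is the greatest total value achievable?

$341

Best value-per-unit is sofa at 31/4, and filling with it alone uses volume 11×4=44. No mix of the others beats 11×31 = 341.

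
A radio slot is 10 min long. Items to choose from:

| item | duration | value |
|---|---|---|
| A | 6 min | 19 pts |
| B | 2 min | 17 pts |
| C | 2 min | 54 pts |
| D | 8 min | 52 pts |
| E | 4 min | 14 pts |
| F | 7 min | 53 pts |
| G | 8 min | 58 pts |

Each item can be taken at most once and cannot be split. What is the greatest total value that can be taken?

Check high-value combinations within 10 min:
- C+G: duration 2+8=10, value 54+58=112
- C+F: duration 2+7=9, value 54+53=107
- C+D: duration 2+8=10, value 54+52=106
- A+B+C: duration 6+2+2=10, value 19+17+54=90
Best: 112 pts.

112 pts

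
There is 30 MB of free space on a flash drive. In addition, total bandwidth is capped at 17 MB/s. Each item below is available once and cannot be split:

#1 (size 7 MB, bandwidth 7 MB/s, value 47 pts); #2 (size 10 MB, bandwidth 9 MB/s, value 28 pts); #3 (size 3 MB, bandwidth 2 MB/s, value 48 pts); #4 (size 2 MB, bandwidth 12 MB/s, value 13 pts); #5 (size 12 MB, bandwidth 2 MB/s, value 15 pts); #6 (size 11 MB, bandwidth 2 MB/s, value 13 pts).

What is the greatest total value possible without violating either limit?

110 pts

Feasible sets respecting both limits:
- #1+#3+#5: size 22, bandwidth 11, value 110
- #1+#3+#6: size 21, bandwidth 11, value 108
- #1+#3: size 10, bandwidth 9, value 95
Best: 110 pts.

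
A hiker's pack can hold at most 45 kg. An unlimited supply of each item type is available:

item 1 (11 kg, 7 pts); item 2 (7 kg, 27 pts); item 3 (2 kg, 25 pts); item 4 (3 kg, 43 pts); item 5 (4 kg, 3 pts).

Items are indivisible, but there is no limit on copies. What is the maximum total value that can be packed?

645 pts

Best value-per-unit is item 4 at 43/3, and filling with it alone uses weight 15×3=45. No mix of the others beats 15×43 = 645.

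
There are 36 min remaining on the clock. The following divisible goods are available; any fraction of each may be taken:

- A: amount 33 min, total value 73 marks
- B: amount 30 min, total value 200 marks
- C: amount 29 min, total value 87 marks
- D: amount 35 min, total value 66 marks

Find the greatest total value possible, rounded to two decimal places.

Take in order of value per unit:
- B (200/30 per unit): all 30 → value 200, running total 200.00
- C (87/29 per unit): 6 of 29 → value 6×87/29 = 18.0000, running total 218.00
Total 218.00.

218.00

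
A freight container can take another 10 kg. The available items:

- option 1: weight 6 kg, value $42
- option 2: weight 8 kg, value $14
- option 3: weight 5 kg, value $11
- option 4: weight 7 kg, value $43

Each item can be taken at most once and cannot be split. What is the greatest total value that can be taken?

Check high-value combinations within 10 kg:
- option 4: weight 7, value 43
- option 1: weight 6, value 42
- option 2: weight 8, value 14
- option 3: weight 5, value 11
Best: $43.

$43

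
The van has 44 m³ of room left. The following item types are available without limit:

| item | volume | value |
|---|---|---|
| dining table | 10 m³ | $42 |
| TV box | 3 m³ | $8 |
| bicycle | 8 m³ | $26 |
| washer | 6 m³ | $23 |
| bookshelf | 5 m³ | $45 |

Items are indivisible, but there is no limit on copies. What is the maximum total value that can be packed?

Best value-per-unit is bookshelf at 45/5; filling with it alone gives 8×45 = 360.
Optimal mix: 1×TV box + 8×bookshelf → volume 43, value 368.

$368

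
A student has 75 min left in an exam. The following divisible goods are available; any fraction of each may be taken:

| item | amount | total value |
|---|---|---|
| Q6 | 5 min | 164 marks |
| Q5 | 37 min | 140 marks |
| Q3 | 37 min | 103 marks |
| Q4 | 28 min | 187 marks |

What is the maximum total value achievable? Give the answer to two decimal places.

Take in order of value per unit:
- Q6 (164/5 per unit): all 5 → value 164, running total 164.00
- Q4 (187/28 per unit): all 28 → value 187, running total 351.00
- Q5 (140/37 per unit): all 37 → value 140, running total 491.00
- Q3 (103/37 per unit): 5 of 37 → value 5×103/37 = 13.9189, running total 504.92
Total 504.92.

504.92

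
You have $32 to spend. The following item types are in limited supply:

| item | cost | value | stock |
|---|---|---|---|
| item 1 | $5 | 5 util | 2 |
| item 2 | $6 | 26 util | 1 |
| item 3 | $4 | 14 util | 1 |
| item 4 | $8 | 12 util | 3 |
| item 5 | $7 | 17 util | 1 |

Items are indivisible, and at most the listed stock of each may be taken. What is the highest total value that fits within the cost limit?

Best selections within cost 32 and stock limits:
- 1×item 1 + 1×item 2 + 1×item 3 + 1×item 4 + 1×item 5: cost 30, value 74
- 1×item 2 + 1×item 3 + 1×item 4 + 1×item 5: cost 25, value 69
Best: 74 util.

74 util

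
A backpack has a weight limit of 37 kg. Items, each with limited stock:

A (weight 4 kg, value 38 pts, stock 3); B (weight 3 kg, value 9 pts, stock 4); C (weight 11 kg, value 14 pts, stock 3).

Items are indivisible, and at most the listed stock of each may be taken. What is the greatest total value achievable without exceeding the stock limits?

Top feasible selections:
- 3×A + 4×B + 1×C: weight 35, value 164
- 3×A + 3×B + 1×C: weight 32, value 155
Best: 164 pts.

164 pts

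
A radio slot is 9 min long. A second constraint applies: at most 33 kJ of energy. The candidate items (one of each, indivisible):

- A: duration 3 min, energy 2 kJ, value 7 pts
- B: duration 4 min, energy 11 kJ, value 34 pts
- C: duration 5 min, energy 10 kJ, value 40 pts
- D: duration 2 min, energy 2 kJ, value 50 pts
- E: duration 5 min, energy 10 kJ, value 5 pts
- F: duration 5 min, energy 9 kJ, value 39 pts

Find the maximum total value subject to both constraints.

Feasible sets respecting both limits:
- A+B+D: duration 9, energy 15, value 91
- C+D: duration 7, energy 12, value 90
- D+F: duration 7, energy 11, value 89
Best: 91 pts.

91 pts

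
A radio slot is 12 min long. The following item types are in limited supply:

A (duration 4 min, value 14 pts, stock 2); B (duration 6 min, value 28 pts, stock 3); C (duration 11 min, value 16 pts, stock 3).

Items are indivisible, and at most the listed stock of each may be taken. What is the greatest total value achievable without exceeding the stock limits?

Best selections within duration 12 and stock limits:
- 2×B: duration 12, value 56
- 1×A + 1×B: duration 10, value 42
- 1×B: duration 6, value 28
Best: 56 pts.

56 pts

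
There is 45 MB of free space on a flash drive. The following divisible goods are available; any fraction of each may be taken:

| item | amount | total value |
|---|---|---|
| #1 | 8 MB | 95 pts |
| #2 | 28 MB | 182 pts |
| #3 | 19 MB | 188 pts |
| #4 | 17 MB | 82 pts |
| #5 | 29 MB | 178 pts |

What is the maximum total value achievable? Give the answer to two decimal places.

400.00

Take in order of value per unit:
- #1 (95/8 per unit): all 8 → value 95, running total 95.00
- #3 (188/19 per unit): all 19 → value 188, running total 283.00
- #2 (182/28 per unit): 18 of 28 → value 18×182/28 = 117.0000, running total 400.00
Total 400.00.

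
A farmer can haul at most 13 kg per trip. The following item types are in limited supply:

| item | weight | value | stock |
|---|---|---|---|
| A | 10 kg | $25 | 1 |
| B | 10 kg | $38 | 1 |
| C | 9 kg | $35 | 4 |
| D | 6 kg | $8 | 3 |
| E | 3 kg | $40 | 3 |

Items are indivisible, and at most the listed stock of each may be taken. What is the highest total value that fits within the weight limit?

$120

Top feasible selections:
- 3×E: weight 9, value 120
- 1×D + 2×E: weight 12, value 88
- 2×E: weight 6, value 80
Best: $120.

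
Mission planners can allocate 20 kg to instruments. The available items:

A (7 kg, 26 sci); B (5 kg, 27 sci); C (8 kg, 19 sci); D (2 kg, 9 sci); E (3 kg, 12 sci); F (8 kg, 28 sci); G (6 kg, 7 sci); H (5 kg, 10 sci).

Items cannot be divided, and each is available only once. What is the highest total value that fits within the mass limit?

81 sci

Check high-value combinations within 20 kg:
- A+B+F: mass 7+5+8=20, value 26+27+28=81
- B+D+E+F: mass 5+2+3+8=18, value 27+9+12+28=76
- A+D+E+F: mass 7+2+3+8=20, value 26+9+12+28=75
- A+B+E+H: mass 7+5+3+5=20, value 26+27+12+10=75
- A+B+D+E: mass 7+5+2+3=17, value 26+27+9+12=74
Best: 81 sci.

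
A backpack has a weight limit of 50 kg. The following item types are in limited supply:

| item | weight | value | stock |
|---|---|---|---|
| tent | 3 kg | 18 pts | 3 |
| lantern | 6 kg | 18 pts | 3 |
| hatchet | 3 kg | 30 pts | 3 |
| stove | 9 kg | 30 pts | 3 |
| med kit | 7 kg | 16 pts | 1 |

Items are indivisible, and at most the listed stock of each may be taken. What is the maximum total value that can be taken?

240 pts

Top feasible selections:
- 3×tent + 2×lantern + 3×hatchet + 2×stove: weight 48, value 240
- 3×tent + 1×lantern + 3×hatchet + 2×stove + 1×med kit: weight 49, value 238
- 3×tent + 3×hatchet + 3×stove: weight 45, value 234
Best: 240 pts.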